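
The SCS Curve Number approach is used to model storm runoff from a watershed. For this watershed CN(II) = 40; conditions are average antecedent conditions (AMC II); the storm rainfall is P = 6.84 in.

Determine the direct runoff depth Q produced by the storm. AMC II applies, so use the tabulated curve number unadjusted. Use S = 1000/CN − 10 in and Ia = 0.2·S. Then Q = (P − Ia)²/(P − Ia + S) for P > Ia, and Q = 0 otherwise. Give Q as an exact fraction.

AMC II — tabulated CN = 40 applies directly.
S = 1000/40 − 10 = 15 in ≈ 15.000 in
Ia = 0.2S: 0.2·15.000 = 3.000 in (exactly 3)
Excess rainfall: 6.840 − 3.000 = 3.840 in; P > Ia so Q > 0
Q = (96/25)²/((96/25) + 15) = (9216/625)/(471/25) = 3072/3925 in ≈ 0.783 in

Q = 3072/3925 in ≈ 0.783 in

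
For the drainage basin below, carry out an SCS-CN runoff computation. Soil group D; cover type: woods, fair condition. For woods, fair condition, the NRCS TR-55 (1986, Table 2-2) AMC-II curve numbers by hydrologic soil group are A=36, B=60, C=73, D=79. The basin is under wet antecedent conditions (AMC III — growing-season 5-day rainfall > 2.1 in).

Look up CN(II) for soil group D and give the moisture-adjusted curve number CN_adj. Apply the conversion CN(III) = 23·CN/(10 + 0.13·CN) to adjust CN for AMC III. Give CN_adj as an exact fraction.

CN_adj = 181700/2027 ≈ 89.640

NRCS table: woods, fair condition, soil group D → CN(II) = 79
CN(III) from CN(II)=79: (23·79)/(10 + 0.13·79) = 181700/2027 ≈ 89.640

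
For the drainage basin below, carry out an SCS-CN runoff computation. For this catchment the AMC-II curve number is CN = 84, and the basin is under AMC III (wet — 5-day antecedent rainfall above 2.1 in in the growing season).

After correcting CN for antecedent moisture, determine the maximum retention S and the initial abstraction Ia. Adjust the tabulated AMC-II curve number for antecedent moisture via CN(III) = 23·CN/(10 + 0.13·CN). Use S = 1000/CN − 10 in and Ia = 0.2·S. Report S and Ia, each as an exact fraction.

Adjust CN=84 to AMC III: 23·84/(10 + 0.13·84) → 1932 ÷ (523/25) = 48300/523 ≈ 92.352
Retention S: 1000/CN − 10 with CN=92.352 → S = 400/483 ≈ 0.828 in
Ia = 0.2S: 0.2·0.828 = 0.166 in (exactly 80/483)

S = 400/483 in ≈ 0.828 in; Ia = 80/483 in ≈ 0.166 in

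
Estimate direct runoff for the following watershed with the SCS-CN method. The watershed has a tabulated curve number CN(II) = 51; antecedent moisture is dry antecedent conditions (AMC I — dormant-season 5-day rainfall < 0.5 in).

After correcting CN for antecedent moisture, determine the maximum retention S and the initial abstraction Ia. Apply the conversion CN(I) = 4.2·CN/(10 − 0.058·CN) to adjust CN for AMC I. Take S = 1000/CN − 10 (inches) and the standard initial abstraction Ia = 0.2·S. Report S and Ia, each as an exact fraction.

CN(I) from CN(II)=51: (4.2·51)/(10 − 0.058·51) = 15300/503 ≈ 30.417
Max retention: S = 1000/(15300/503) − 10 = 3500/153 in (≈ 22.876 in)
Ia = 0.2S: 0.2·22.876 = 4.575 in (exactly 700/153)

S = 3500/153 in ≈ 22.876 in; Ia = 700/153 in ≈ 4.575 in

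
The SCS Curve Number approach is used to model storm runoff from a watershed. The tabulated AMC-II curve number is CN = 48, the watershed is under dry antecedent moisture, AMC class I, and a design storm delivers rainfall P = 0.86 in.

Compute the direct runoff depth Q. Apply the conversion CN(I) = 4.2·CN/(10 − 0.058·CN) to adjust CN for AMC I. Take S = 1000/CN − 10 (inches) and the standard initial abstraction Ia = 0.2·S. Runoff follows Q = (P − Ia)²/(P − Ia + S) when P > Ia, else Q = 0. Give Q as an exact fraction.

Dry (AMC I): CN(I) = 4.2·48/(10 − 0.058·48) = (1008/5)/(902/125) = 12600/451 ≈ 27.938
Retention S: 1000/CN − 10 with CN=27.938 → S = 1625/63 ≈ 25.794 in
Initial abstraction Ia = S/5 = (1625/63)/5 = 325/63 ≈ 5.159 in
P = 0.860 ≤ Ia = 5.159 in: entire storm abstracted, Q = 0.

Q = 0 in ≈ 0.000 in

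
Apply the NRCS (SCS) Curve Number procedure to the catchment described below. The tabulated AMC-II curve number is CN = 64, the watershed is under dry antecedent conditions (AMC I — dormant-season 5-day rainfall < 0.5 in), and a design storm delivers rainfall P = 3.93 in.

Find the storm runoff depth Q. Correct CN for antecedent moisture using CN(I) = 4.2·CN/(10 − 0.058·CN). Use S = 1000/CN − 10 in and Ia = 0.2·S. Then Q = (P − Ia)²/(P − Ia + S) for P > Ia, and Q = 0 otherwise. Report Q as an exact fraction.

Q = 21316/199325 in ≈ 0.107 in

Dry (AMC I): CN(I) = 4.2·64/(10 − 0.058·64) = (1344/5)/(786/125) = 5600/131 ≈ 42.748
Max retention: S = 1000/(5600/131) − 10 = 375/28 in (≈ 13.393 in)
Ia = 0.2S: 0.2·13.393 = 2.679 in (exactly 75/28)
Since P=3.930 > Ia=2.679: effective rainfall P−Ia = 219/175 in
Q: (219/175)² ÷ (10251/700) = 21316/199325 in (≈ 0.107 in)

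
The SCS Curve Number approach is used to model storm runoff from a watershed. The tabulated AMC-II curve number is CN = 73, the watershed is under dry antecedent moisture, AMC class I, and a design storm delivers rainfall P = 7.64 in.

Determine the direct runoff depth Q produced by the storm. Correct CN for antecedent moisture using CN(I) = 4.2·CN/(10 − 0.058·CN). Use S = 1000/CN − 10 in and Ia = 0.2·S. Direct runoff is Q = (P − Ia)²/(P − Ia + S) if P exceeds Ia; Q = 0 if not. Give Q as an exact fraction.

Q = 5640160201/2396602775 in ≈ 2.353 in

Adjust CN=73 to AMC I: 4.2·73/(10 − 0.058·73) → (1533/5) ÷ (2883/500) = 51100/961 ≈ 53.174
S = 1000/(51100/961) − 10 = 4500/511 in ≈ 8.806 in
Ia = 0.2S: 0.2·8.806 = 1.761 in (exactly 900/511)
P − Ia = 7.640 − 1.761 = 75101/12775 ≈ 5.879 in (> 0, runoff occurs)
Q = (75101/12775)²/((75101/12775) + 4500/511) = (5640160201/163200625)/(187601/12775) = 5640160201/2396602775 in ≈ 2.353 in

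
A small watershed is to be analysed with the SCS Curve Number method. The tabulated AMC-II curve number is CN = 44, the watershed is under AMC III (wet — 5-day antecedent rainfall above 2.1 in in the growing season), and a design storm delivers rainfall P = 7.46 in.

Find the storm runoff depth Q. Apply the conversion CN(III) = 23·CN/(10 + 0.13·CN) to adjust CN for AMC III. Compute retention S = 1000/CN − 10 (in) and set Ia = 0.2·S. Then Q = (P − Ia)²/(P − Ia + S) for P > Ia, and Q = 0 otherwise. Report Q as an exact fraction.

Wet (AMC III): CN(III) = 23·44/(10 + 0.13·44) = 1012/(393/25) = 25300/393 ≈ 64.377
Max retention: S = 1000/(25300/393) − 10 = 1400/253 in (≈ 5.534 in)
Initial abstraction Ia = S/5 = (1400/253)/5 = 280/253 ≈ 1.107 in
Excess rainfall: 7.460 − 1.107 = 6.353 in; P > Ia so Q > 0
Runoff Q = (P−Ia)²/(P−Ia+S) = (6.353)²/(6.353+5.534) = 6459176161/1902167850 ≈ 3.396 in

Q = 6459176161/1902167850 in ≈ 3.396 in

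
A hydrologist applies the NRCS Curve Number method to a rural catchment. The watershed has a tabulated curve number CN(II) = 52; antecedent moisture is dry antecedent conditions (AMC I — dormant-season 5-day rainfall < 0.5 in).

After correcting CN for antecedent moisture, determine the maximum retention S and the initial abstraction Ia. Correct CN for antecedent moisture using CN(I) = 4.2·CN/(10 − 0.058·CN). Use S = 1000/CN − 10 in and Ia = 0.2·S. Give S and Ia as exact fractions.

Adjust CN=52 to AMC I: 4.2·52/(10 − 0.058·52) → (1092/5) ÷ (873/125) = 9100/291 ≈ 31.271
Retention S: 1000/CN − 10 with CN=31.271 → S = 2000/91 ≈ 21.978 in
Ia = 0.2·(2000/91) = 400/91 in ≈ 4.396 in

S = 2000/91 in ≈ 21.978 in; Ia = 400/91 in ≈ 4.396 in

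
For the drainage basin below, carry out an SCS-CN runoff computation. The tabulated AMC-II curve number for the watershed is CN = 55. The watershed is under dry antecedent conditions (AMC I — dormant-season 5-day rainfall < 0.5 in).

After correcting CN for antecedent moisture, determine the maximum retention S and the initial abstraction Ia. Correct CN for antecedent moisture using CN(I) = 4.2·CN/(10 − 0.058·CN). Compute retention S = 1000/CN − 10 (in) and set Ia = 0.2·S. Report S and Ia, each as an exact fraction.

S = 1500/77 in ≈ 19.481 in; Ia = 300/77 in ≈ 3.896 in

Adjust CN=55 to AMC I: 4.2·55/(10 − 0.058·55) → 231 ÷ (681/100) = 7700/227 ≈ 33.921
S = 1000/(7700/227) − 10 = 1500/77 in ≈ 19.481 in
Ia = 0.2S: 0.2·19.481 = 3.896 in (exactly 300/77)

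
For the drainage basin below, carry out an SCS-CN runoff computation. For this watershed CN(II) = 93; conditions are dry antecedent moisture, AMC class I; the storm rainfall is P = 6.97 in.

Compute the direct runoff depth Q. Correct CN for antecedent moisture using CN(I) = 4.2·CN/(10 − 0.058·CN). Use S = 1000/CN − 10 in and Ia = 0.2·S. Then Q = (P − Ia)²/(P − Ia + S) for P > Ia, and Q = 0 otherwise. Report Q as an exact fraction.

Q = 34026598369/6541517700 in ≈ 5.202 in

CN(I) from CN(II)=93: (4.2·93)/(10 − 0.058·93) = 27900/329 ≈ 84.802
S = 1000/(27900/329) − 10 = 500/279 in ≈ 1.792 in
Initial abstraction Ia = S/5 = (500/279)/5 = 100/279 ≈ 0.358 in
Excess rainfall: 6.970 − 0.358 = 6.612 in; P > Ia so Q > 0
Q = (184463/27900)²/((184463/27900) + 500/279) = (34026598369/778410000)/(234463/27900) = 34026598369/6541517700 in ≈ 5.202 in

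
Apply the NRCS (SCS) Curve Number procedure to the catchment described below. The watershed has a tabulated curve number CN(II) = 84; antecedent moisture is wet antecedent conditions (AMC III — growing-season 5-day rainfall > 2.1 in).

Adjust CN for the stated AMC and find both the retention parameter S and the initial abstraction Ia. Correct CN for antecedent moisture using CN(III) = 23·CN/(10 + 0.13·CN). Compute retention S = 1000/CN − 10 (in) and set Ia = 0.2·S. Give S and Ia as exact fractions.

CN(III) from CN(II)=84: (23·84)/(10 + 0.13·84) = 48300/523 ≈ 92.352
Retention S: 1000/CN − 10 with CN=92.352 → S = 400/483 ≈ 0.828 in
Ia = 0.2S: 0.2·0.828 = 0.166 in (exactly 80/483)

S = 400/483 in ≈ 0.828 in; Ia = 80/483 in ≈ 0.166 in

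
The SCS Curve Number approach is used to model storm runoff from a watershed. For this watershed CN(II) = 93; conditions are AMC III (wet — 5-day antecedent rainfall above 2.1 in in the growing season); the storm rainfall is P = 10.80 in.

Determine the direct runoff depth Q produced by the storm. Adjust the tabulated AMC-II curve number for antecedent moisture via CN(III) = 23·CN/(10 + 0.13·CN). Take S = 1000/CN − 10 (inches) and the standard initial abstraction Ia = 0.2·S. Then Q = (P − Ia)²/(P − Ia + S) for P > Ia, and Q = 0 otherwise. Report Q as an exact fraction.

CN(III) from CN(II)=93: (23·93)/(10 + 0.13·93) = 213900/2209 ≈ 96.831
Max retention: S = 1000/(213900/2209) − 10 = 700/2139 in (≈ 0.327 in)
Initial abstraction Ia = S/5 = (700/2139)/5 = 140/2139 ≈ 0.065 in
Since P=10.800 > Ia=0.065: effective rainfall P−Ia = 114806/10695 in
Q = (114806/10695)²/((114806/10695) + 700/2139) = (13180417636/114383025)/(118306/10695) = 6590208818/632641335 in ≈ 10.417 in

Q = 6590208818/632641335 in ≈ 10.417 in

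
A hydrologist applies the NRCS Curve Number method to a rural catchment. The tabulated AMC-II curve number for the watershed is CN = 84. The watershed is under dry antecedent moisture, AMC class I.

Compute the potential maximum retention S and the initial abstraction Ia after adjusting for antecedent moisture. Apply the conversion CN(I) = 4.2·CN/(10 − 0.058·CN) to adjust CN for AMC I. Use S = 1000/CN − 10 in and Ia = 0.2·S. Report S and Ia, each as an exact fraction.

Adjust CN=84 to AMC I: 4.2·84/(10 − 0.058·84) → (1764/5) ÷ (641/125) = 44100/641 ≈ 68.799
S = 1000/(44100/641) − 10 = 2000/441 in ≈ 4.535 in
Ia = 0.2·(2000/441) = 400/441 in ≈ 0.907 in

S = 2000/441 in ≈ 4.535 in; Ia = 400/441 in ≈ 0.907 in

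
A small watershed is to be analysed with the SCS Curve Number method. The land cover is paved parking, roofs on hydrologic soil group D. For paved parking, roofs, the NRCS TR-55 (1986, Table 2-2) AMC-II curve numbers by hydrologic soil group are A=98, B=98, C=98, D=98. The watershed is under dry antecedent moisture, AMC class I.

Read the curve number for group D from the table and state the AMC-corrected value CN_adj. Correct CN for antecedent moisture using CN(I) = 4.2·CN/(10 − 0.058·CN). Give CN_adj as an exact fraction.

CN_adj = 102900/1079 ≈ 95.366

NRCS table: paved parking, roofs, soil group D → CN(II) = 98
CN(I) from CN(II)=98: (4.2·98)/(10 − 0.058·98) = 102900/1079 ≈ 95.366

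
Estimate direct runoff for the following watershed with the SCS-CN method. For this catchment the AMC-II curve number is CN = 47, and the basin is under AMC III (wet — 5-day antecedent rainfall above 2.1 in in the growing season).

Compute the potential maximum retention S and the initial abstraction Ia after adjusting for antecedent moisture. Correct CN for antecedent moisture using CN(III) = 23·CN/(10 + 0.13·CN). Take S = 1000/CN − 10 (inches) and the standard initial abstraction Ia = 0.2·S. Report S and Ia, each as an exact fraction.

S = 5300/1081 in ≈ 4.903 in; Ia = 1060/1081 in ≈ 0.981 in

Adjust CN=47 to AMC III: 23·47/(10 + 0.13·47) → 1081 ÷ (1611/100) = 108100/1611 ≈ 67.101
Max retention: S = 1000/(108100/1611) − 10 = 5300/1081 in (≈ 4.903 in)
Ia = 0.2S: 0.2·4.903 = 0.981 in (exactly 1060/1081)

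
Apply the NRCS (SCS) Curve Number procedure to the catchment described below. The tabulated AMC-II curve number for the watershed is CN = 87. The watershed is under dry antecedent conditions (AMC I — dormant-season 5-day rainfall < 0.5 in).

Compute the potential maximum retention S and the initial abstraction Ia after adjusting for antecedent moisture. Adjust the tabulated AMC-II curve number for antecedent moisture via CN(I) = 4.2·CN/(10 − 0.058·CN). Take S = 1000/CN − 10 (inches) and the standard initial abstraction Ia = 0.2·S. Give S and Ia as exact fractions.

Adjust CN=87 to AMC I: 4.2·87/(10 − 0.058·87) → (1827/5) ÷ (2477/500) = 182700/2477 ≈ 73.759
Retention S: 1000/CN − 10 with CN=73.759 → S = 6500/1827 ≈ 3.558 in
Initial abstraction Ia = S/5 = (6500/1827)/5 = 1300/1827 ≈ 0.712 in

S = 6500/1827 in ≈ 3.558 in; Ia = 1300/1827 in ≈ 0.712 in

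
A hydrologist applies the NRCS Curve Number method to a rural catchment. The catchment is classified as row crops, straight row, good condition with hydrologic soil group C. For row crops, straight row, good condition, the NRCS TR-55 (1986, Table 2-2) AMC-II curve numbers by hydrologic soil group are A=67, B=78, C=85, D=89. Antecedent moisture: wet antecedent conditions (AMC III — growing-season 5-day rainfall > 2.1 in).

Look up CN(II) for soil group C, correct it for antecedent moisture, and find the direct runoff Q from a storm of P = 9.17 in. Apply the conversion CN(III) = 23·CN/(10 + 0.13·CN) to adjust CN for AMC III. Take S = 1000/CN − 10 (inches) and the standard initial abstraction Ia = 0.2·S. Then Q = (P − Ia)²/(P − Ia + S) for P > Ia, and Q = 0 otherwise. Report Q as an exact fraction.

NRCS table: row crops, straight row, good condition, soil group C → CN(II) = 85
Adjust CN=85 to AMC III: 23·85/(10 + 0.13·85) → 1955 ÷ (421/20) = 39100/421 ≈ 92.874
S = 1000/(39100/421) − 10 = 300/391 in ≈ 0.767 in
Ia = 0.2S: 0.2·0.767 = 0.153 in (exactly 60/391)
Excess rainfall: 9.170 − 0.153 = 9.017 in; P > Ia so Q > 0
Q: (352547/39100)² ÷ (382547/39100) = 124289387209/14957587700 in (≈ 8.309 in)

Q = 124289387209/14957587700 in ≈ 8.309 in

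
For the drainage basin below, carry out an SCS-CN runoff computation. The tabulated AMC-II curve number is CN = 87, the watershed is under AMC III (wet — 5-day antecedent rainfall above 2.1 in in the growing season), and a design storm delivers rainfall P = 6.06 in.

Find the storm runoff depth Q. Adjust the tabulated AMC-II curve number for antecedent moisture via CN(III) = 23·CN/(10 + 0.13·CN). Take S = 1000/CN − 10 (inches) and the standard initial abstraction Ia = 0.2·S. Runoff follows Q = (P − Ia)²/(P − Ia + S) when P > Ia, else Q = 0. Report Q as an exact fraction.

Q = 352008449809/65863215150 in ≈ 5.345 in

Adjust CN=87 to AMC III: 23·87/(10 + 0.13·87) → 2001 ÷ (2131/100) = 200100/2131 ≈ 93.900
S = 1000/(200100/2131) − 10 = 1300/2001 in ≈ 0.650 in
Ia = 0.2·(1300/2001) = 260/2001 in ≈ 0.130 in
P − Ia = 6.060 − 0.130 = 593303/100050 ≈ 5.930 in (> 0, runoff occurs)
Q: (593303/100050)² ÷ (658303/100050) = 352008449809/65863215150 in (≈ 5.345 in)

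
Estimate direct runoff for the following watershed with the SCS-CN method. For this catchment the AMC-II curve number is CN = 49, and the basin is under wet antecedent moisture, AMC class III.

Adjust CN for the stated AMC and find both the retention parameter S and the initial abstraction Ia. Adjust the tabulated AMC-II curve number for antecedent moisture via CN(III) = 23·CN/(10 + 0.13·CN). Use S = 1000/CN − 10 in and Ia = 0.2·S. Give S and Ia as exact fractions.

S = 5100/1127 in ≈ 4.525 in; Ia = 1020/1127 in ≈ 0.905 in

Adjust CN=49 to AMC III: 23·49/(10 + 0.13·49) → 1127 ÷ (1637/100) = 112700/1637 ≈ 68.845
Retention S: 1000/CN − 10 with CN=68.845 → S = 5100/1127 ≈ 4.525 in
Initial abstraction Ia = S/5 = (5100/1127)/5 = 1020/1127 ≈ 0.905 in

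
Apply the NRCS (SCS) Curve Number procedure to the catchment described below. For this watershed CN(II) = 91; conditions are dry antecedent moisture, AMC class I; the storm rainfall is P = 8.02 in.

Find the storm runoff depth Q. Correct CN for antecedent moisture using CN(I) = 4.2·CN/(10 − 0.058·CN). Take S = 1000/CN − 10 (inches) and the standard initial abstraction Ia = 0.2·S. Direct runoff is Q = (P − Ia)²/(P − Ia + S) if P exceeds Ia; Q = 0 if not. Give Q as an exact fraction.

CN(I) from CN(II)=91: (4.2·91)/(10 − 0.058·91) = 63700/787 ≈ 80.940
Retention S: 1000/CN − 10 with CN=80.940 → S = 1500/637 ≈ 2.355 in
Initial abstraction Ia = S/5 = (1500/637)/5 = 300/637 ≈ 0.471 in
P − Ia = 8.020 − 0.471 = 240437/31850 ≈ 7.549 in (> 0, runoff occurs)
Q: (240437/31850)² ÷ (315437/31850) = 57809950969/10046668450 in (≈ 5.754 in)

Q = 57809950969/10046668450 in ≈ 5.754 in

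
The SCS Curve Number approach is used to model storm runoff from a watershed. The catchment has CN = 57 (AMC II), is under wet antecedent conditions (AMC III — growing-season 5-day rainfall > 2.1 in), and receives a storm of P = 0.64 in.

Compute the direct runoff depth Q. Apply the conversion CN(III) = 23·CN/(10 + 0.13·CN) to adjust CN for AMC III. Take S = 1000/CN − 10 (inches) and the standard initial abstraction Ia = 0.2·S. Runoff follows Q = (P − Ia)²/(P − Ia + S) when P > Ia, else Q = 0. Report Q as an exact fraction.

CN(III) from CN(II)=57: (23·57)/(10 + 0.13·57) = 131100/1741 ≈ 75.302
Max retention: S = 1000/(131100/1741) − 10 = 4300/1311 in (≈ 3.280 in)
Ia = 0.2·(4300/1311) = 860/1311 in ≈ 0.656 in
P = 0.640 ≤ Ia = 0.656 in: entire storm abstracted, Q = 0.

Q = 0 in ≈ 0.000 in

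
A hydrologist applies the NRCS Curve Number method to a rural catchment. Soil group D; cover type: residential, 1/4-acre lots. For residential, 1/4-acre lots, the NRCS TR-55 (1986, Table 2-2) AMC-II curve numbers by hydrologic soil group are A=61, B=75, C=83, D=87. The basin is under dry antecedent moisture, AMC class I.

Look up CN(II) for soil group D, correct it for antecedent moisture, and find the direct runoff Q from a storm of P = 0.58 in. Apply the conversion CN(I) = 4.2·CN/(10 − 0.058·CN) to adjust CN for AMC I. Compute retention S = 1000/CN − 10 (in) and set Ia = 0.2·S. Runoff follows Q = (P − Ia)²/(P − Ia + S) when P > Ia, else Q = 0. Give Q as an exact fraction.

Q = 0 in ≈ 0.000 in

NRCS table: residential, 1/4-acre lots, soil group D → CN(II) = 87
Adjust CN=87 to AMC I: 4.2·87/(10 − 0.058·87) → (1827/5) ÷ (2477/500) = 182700/2477 ≈ 73.759
Retention S: 1000/CN − 10 with CN=73.759 → S = 6500/1827 ≈ 3.558 in
Ia = 0.2S: 0.2·3.558 = 0.712 in (exactly 1300/1827)
P = 0.580 ≤ Ia = 0.712 in: entire storm abstracted, Q = 0.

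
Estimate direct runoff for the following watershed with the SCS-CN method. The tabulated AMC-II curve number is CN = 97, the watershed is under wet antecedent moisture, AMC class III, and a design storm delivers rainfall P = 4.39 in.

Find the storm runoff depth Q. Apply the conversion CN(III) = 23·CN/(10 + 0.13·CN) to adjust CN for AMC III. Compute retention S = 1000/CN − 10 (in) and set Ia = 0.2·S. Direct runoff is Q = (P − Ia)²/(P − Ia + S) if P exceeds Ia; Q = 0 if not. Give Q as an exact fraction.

Q = 947525081281/223860547900 in ≈ 4.233 in

Wet (AMC III): CN(III) = 23·97/(10 + 0.13·97) = 2231/(2261/100) = 223100/2261 ≈ 98.673
S = 1000/(223100/2261) − 10 = 300/2231 in ≈ 0.134 in
Initial abstraction Ia = S/5 = (300/2231)/5 = 60/2231 ≈ 0.027 in
P − Ia = 4.390 − 0.027 = 973409/223100 ≈ 4.363 in (> 0, runoff occurs)
Q = (973409/223100)²/((973409/223100) + 300/2231) = (947525081281/49773610000)/(1003409/223100) = 947525081281/223860547900 in ≈ 4.233 in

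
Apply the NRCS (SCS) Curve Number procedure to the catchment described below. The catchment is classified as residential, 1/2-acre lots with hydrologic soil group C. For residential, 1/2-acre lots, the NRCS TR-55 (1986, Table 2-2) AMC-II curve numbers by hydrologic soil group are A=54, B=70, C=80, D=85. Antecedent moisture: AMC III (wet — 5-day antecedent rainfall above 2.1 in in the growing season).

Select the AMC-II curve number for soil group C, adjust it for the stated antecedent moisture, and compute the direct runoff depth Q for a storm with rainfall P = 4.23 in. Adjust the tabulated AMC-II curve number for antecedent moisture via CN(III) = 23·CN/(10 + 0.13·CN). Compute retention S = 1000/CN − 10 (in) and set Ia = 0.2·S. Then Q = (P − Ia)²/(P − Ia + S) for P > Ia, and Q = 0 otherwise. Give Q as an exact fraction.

Q = 85174441/26976700 in ≈ 3.157 in

NRCS table: residential, 1/2-acre lots, soil group C → CN(II) = 80
CN(III) from CN(II)=80: (23·80)/(10 + 0.13·80) = 4600/51 ≈ 90.196
S = 1000/(4600/51) − 10 = 25/23 in ≈ 1.087 in
Ia = 0.2S: 0.2·1.087 = 0.217 in (exactly 5/23)
P − Ia = 4.230 − 0.217 = 9229/2300 ≈ 4.013 in (> 0, runoff occurs)
Q = (9229/2300)²/((9229/2300) + 25/23) = (85174441/5290000)/(11729/2300) = 85174441/26976700 in ≈ 3.157 in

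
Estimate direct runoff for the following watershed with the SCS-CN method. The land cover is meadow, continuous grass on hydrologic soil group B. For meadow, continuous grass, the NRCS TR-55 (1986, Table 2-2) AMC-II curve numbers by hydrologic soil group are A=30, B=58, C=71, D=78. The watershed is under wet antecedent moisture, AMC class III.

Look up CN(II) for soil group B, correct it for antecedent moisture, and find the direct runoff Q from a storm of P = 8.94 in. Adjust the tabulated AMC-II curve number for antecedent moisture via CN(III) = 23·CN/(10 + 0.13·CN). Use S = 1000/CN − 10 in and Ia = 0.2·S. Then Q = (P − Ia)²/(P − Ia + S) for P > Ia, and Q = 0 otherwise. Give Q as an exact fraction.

Q = 8534618689/1416074350 in ≈ 6.027 in

NRCS table: meadow, continuous grass, soil group B → CN(II) = 58
Wet (AMC III): CN(III) = 23·58/(10 + 0.13·58) = 1334/(877/50) = 66700/877 ≈ 76.055
Retention S: 1000/CN − 10 with CN=76.055 → S = 2100/667 ≈ 3.148 in
Initial abstraction Ia = S/5 = (2100/667)/5 = 420/667 ≈ 0.630 in
P − Ia = 8.940 − 0.630 = 277149/33350 ≈ 8.310 in (> 0, runoff occurs)
Runoff Q = (P−Ia)²/(P−Ia+S) = (8.310)²/(8.310+3.148) = 8534618689/1416074350 ≈ 6.027 in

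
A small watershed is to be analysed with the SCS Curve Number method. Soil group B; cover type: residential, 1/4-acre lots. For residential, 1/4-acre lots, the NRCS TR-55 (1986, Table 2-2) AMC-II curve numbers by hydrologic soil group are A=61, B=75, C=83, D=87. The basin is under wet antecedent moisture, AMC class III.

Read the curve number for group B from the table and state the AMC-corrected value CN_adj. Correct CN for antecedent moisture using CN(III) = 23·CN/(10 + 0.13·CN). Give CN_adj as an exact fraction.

NRCS table: residential, 1/4-acre lots, soil group B → CN(II) = 75
Wet (AMC III): CN(III) = 23·75/(10 + 0.13·75) = 1725/(79/4) = 6900/79 ≈ 87.342

CN_adj = 6900/79 ≈ 87.342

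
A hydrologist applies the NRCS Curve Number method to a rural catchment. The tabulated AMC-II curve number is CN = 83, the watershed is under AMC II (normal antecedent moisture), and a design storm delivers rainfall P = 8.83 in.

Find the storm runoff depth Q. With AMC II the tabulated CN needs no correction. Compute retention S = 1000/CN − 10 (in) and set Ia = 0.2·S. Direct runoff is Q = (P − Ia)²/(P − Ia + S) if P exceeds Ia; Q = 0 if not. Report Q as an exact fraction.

AMC II — tabulated CN = 83 applies directly.
Retention S: 1000/CN − 10 with CN=83.000 → S = 170/83 ≈ 2.048 in
Ia = 0.2S: 0.2·2.048 = 0.410 in (exactly 34/83)
Since P=8.830 > Ia=0.410: effective rainfall P−Ia = 69889/8300 in
Q = (69889/8300)²/((69889/8300) + 170/83) = (4884472321/68890000)/(86889/8300) = 4884472321/721178700 in ≈ 6.773 in

Q = 4884472321/721178700 in ≈ 6.773 in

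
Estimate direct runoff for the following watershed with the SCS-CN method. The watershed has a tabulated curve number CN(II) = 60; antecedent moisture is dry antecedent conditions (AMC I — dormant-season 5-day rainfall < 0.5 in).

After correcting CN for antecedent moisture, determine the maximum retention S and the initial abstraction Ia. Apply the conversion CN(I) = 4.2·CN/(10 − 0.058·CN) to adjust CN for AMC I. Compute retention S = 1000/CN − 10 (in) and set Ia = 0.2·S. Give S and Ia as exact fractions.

S = 1000/63 in ≈ 15.873 in; Ia = 200/63 in ≈ 3.175 in

CN(I) from CN(II)=60: (4.2·60)/(10 − 0.058·60) = 6300/163 ≈ 38.650
Max retention: S = 1000/(6300/163) − 10 = 1000/63 in (≈ 15.873 in)
Initial abstraction Ia = S/5 = (1000/63)/5 = 200/63 ≈ 3.175 in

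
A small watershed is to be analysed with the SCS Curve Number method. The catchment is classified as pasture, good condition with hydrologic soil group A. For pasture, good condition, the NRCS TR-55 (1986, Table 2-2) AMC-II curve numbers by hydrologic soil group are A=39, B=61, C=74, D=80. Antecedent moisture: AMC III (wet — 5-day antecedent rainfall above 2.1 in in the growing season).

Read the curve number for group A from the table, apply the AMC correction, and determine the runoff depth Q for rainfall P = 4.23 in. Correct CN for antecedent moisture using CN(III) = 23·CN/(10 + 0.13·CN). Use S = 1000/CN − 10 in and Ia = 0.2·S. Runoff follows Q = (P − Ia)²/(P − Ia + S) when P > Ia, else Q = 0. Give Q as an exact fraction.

NRCS table: pasture, good condition, soil group A → CN(II) = 39
Wet (AMC III): CN(III) = 23·39/(10 + 0.13·39) = 897/(1507/100) = 89700/1507 ≈ 59.522
S = 1000/(89700/1507) − 10 = 6100/897 in ≈ 6.800 in
Initial abstraction Ia = S/5 = (6100/897)/5 = 1220/897 ≈ 1.360 in
P − Ia = 4.230 − 1.360 = 257431/89700 ≈ 2.870 in (> 0, runoff occurs)
Q: (257431/89700)² ÷ (867431/89700) = 66270719761/77808560700 in (≈ 0.852 in)

Q = 66270719761/77808560700 in ≈ 0.852 in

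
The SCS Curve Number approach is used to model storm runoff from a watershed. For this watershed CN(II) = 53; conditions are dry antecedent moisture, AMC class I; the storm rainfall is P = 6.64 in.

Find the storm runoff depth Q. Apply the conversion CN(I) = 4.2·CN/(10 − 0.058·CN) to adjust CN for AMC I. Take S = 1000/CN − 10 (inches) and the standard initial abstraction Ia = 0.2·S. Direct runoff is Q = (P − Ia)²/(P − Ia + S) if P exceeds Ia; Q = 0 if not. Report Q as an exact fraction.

Adjust CN=53 to AMC I: 4.2·53/(10 − 0.058·53) → (1113/5) ÷ (3463/500) = 111300/3463 ≈ 32.140
S = 1000/(111300/3463) − 10 = 23500/1113 in ≈ 21.114 in
Initial abstraction Ia = S/5 = (23500/1113)/5 = 4700/1113 ≈ 4.223 in
Since P=6.640 > Ia=4.223: effective rainfall P−Ia = 67258/27825 in
Q = (67258/27825)²/((67258/27825) + 23500/1113) = (4523638564/774230625)/(654758/27825) = 2261819282/9109320675 in ≈ 0.248 in

Q = 2261819282/9109320675 in ≈ 0.248 in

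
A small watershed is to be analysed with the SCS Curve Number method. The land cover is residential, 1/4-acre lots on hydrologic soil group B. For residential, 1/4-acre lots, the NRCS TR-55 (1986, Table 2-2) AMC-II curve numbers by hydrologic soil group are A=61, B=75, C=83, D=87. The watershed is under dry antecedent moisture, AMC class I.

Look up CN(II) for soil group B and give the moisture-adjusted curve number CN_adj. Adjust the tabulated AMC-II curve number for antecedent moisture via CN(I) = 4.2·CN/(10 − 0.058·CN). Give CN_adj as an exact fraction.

NRCS table: residential, 1/4-acre lots, soil group B → CN(II) = 75
Adjust CN=75 to AMC I: 4.2·75/(10 − 0.058·75) → 315 ÷ (113/20) = 6300/113 ≈ 55.752

CN_adj = 6300/113 ≈ 55.752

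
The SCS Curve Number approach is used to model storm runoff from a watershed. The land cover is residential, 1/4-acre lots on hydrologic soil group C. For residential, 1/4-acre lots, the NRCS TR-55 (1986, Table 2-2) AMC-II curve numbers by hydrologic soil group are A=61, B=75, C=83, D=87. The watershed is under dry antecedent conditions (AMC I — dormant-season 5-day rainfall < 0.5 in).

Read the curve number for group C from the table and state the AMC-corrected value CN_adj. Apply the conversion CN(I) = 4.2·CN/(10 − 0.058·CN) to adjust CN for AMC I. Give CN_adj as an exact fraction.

CN_adj = 174300/2593 ≈ 67.219

NRCS table: residential, 1/4-acre lots, soil group C → CN(II) = 83
Dry (AMC I): CN(I) = 4.2·83/(10 − 0.058·83) = (1743/5)/(2593/500) = 174300/2593 ≈ 67.219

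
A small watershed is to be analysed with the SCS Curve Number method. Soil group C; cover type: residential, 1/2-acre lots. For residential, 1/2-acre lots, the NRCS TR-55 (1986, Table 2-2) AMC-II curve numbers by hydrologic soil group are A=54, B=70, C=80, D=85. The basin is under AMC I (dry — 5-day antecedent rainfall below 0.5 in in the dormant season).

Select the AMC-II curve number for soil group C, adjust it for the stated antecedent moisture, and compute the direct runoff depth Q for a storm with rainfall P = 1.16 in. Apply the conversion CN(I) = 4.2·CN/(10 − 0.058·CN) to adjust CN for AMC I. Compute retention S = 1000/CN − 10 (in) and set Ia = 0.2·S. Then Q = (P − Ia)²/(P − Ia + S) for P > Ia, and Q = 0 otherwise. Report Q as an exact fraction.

NRCS table: residential, 1/2-acre lots, soil group C → CN(II) = 80
CN(I) from CN(II)=80: (4.2·80)/(10 − 0.058·80) = 4200/67 ≈ 62.687
Max retention: S = 1000/(4200/67) − 10 = 125/21 in (≈ 5.952 in)
Ia = 0.2·(125/21) = 25/21 in ≈ 1.190 in
P = 1.160 ≤ Ia = 1.190 in: entire storm abstracted, Q = 0.

Q = 0 in ≈ 0.000 in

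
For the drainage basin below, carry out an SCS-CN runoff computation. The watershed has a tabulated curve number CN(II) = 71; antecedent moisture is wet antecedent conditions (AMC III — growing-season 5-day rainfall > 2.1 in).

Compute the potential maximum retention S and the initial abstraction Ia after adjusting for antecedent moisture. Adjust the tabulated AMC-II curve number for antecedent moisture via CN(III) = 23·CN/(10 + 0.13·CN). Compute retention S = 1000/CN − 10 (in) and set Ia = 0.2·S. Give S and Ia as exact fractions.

CN(III) from CN(II)=71: (23·71)/(10 + 0.13·71) = 163300/1923 ≈ 84.919
Retention S: 1000/CN − 10 with CN=84.919 → S = 2900/1633 ≈ 1.776 in
Ia = 0.2S: 0.2·1.776 = 0.355 in (exactly 580/1633)

S = 2900/1633 in ≈ 1.776 in; Ia = 580/1633 in ≈ 0.355 in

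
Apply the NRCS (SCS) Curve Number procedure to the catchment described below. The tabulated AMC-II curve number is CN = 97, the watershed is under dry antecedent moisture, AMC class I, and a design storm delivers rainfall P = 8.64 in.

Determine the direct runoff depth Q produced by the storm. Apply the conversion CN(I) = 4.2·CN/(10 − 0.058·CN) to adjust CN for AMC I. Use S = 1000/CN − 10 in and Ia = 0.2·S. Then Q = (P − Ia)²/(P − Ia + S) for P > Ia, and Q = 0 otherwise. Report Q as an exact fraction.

CN(I) from CN(II)=97: (4.2·97)/(10 − 0.058·97) = 67900/729 ≈ 93.141
Max retention: S = 1000/(67900/729) − 10 = 500/679 in (≈ 0.736 in)
Ia = 0.2·(500/679) = 100/679 in ≈ 0.147 in
Excess rainfall: 8.640 − 0.147 = 8.493 in; P > Ia so Q > 0
Q: (144164/16975)² ÷ (156664/16975) = 2597907362/332421425 in (≈ 7.815 in)

Q = 2597907362/332421425 in ≈ 7.815 in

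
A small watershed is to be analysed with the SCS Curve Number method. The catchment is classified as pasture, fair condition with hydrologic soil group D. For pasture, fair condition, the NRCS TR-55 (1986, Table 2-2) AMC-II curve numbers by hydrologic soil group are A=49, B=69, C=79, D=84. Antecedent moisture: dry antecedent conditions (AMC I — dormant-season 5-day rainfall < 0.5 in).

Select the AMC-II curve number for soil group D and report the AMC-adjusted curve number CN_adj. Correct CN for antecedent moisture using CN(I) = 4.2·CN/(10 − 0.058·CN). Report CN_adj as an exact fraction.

CN_adj = 44100/641 ≈ 68.799

NRCS table: pasture, fair condition, soil group D → CN(II) = 84
Adjust CN=84 to AMC I: 4.2·84/(10 − 0.058·84) → (1764/5) ÷ (641/125) = 44100/641 ≈ 68.799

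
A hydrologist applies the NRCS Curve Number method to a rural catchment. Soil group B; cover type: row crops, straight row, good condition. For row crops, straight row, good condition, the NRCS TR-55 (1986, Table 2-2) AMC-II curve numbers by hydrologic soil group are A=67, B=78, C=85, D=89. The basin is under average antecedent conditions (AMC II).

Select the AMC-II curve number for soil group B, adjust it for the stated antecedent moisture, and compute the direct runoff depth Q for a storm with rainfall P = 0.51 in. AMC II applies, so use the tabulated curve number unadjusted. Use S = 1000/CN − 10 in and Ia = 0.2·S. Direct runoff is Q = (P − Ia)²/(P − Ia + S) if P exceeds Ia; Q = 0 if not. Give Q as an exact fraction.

NRCS table: row crops, straight row, good condition, soil group B → CN(II) = 78
Average conditions: CN = 78 (no AMC adjustment).
S = 1000/78 − 10 = 110/39 in ≈ 2.821 in
Initial abstraction Ia = S/5 = (110/39)/5 = 22/39 ≈ 0.564 in
P = 0.510 ≤ Ia = 0.564 in: entire storm abstracted, Q = 0.

Q = 0 in ≈ 0.000 in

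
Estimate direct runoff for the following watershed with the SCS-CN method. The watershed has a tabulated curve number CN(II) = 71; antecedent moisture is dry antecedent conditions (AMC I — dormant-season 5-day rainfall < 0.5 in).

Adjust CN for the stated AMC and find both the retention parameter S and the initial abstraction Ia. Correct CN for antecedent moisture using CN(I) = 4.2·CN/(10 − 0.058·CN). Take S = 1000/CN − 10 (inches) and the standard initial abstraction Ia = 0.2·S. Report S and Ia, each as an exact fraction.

Dry (AMC I): CN(I) = 4.2·71/(10 − 0.058·71) = (1491/5)/(2941/500) = 149100/2941 ≈ 50.697
Max retention: S = 1000/(149100/2941) − 10 = 14500/1491 in (≈ 9.725 in)
Ia = 0.2·(14500/1491) = 2900/1491 in ≈ 1.945 in

S = 14500/1491 in ≈ 9.725 in; Ia = 2900/1491 in ≈ 1.945 in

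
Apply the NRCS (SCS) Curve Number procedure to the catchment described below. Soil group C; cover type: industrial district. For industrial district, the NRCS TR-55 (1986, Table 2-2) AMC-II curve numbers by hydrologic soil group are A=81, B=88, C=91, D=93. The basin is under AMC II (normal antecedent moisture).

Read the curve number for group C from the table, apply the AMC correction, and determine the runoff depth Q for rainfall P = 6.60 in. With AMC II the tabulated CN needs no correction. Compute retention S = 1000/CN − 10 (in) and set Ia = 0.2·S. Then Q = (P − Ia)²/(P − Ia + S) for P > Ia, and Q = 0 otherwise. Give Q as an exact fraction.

NRCS table: industrial district, soil group C → CN(II) = 91
CN(II) = 91; AMC II needs no correction.
Retention S: 1000/CN − 10 with CN=91.000 → S = 90/91 ≈ 0.989 in
Ia = 0.2·(90/91) = 18/91 in ≈ 0.198 in
Excess rainfall: 6.600 − 0.198 = 6.402 in; P > Ia so Q > 0
Runoff Q = (P−Ia)²/(P−Ia+S) = (6.402)²/(6.402+0.989) = 2828523/510055 ≈ 5.546 in

Q = 2828523/510055 in ≈ 5.546 in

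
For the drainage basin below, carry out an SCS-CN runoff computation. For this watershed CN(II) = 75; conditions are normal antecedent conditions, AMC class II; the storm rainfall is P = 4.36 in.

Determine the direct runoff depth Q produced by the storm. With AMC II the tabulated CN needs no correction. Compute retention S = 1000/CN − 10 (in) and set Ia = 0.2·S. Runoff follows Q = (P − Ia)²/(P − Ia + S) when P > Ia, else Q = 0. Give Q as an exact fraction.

CN(II) = 75; AMC II needs no correction.
Max retention: S = 1000/75 − 10 = 10/3 in (≈ 3.333 in)
Ia = 0.2S: 0.2·3.333 = 0.667 in (exactly 2/3)
P − Ia = 4.360 − 0.667 = 277/75 ≈ 3.693 in (> 0, runoff occurs)
Q: (277/75)² ÷ (527/75) = 76729/39525 in (≈ 1.941 in)

Q = 76729/39525 in ≈ 1.941 in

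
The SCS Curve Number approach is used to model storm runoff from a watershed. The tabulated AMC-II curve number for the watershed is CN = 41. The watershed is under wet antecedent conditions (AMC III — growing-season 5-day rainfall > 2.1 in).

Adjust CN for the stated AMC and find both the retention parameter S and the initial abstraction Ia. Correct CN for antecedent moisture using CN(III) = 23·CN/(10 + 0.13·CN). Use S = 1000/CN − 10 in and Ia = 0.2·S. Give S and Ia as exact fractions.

S = 5900/943 in ≈ 6.257 in; Ia = 1180/943 in ≈ 1.251 in

Adjust CN=41 to AMC III: 23·41/(10 + 0.13·41) → 943 ÷ (1533/100) = 94300/1533 ≈ 61.513
S = 1000/(94300/1533) − 10 = 5900/943 in ≈ 6.257 in
Initial abstraction Ia = S/5 = (5900/943)/5 = 1180/943 ≈ 1.251 in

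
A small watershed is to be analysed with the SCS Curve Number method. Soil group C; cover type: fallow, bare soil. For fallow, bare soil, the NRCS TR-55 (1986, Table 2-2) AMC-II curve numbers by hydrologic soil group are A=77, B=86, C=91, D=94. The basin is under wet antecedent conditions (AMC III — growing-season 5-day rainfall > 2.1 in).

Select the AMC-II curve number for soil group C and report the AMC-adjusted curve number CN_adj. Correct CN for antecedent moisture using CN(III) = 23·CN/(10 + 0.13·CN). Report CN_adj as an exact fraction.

CN_adj = 209300/2183 ≈ 95.877

NRCS table: fallow, bare soil, soil group C → CN(II) = 91
Adjust CN=91 to AMC III: 23·91/(10 + 0.13·91) → 2093 ÷ (2183/100) = 209300/2183 ≈ 95.877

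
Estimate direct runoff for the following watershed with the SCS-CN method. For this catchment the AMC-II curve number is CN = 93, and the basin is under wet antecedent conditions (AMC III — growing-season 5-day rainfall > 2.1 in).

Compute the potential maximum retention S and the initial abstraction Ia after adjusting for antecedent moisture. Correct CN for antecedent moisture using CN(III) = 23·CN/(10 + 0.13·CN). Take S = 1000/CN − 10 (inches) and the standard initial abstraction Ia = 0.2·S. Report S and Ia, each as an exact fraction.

S = 700/2139 in ≈ 0.327 in; Ia = 140/2139 in ≈ 0.065 in

Wet (AMC III): CN(III) = 23·93/(10 + 0.13·93) = 2139/(2209/100) = 213900/2209 ≈ 96.831
Max retention: S = 1000/(213900/2209) − 10 = 700/2139 in (≈ 0.327 in)
Ia = 0.2S: 0.2·0.327 = 0.065 in (exactly 140/2139)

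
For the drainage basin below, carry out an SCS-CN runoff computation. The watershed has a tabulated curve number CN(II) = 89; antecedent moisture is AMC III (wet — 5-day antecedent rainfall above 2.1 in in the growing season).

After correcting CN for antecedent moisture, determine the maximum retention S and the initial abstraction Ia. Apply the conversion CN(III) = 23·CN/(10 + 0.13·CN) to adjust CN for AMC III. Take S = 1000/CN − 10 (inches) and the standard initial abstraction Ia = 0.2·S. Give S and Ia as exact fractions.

Wet (AMC III): CN(III) = 23·89/(10 + 0.13·89) = 2047/(2157/100) = 204700/2157 ≈ 94.900
Max retention: S = 1000/(204700/2157) − 10 = 1100/2047 in (≈ 0.537 in)
Ia = 0.2·(1100/2047) = 220/2047 in ≈ 0.107 in

S = 1100/2047 in ≈ 0.537 in; Ia = 220/2047 in ≈ 0.107 in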